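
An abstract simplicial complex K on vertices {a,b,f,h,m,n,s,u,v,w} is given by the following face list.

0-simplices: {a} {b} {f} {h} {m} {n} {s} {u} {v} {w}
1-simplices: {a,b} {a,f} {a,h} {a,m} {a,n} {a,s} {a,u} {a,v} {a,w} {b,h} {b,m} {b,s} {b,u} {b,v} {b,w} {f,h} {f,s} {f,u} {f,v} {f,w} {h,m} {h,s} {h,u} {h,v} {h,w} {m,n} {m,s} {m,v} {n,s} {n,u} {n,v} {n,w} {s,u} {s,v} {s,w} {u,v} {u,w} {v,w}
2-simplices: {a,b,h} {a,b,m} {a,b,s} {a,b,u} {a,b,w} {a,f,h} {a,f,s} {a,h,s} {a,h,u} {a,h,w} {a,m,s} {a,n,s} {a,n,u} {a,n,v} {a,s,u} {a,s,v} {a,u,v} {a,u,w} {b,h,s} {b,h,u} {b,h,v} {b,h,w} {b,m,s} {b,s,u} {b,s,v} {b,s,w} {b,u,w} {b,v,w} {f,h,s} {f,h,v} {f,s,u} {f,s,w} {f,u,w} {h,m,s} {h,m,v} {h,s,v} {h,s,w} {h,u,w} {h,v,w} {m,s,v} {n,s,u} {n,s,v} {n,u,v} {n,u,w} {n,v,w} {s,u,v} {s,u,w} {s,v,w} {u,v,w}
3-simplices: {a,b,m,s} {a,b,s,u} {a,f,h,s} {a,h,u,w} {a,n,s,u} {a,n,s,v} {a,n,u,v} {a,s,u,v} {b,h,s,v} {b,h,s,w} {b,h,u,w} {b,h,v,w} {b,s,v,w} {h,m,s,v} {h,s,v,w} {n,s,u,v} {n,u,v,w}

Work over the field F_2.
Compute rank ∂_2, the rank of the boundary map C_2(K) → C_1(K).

n_0=10 n_1=38 n_2=49 n_3=17  [Z2]
∂1: piv[ab,af,ah,am,an,as,au,av,aw] rk=9  ker:bh,bm,bs,bu,bv,bw,fh,fs,fu,fv,fw,hm,hs,hu,hv,hw,mn,ms,mv,ns,nu,nv,nw,su,sv,sw,uv,uw,vw
∂2: piv[abh,abm,abs,abu,abw,afh,afs,ahs,ahu,ahw,ams,ans,anu,anv,asu,asv,auv,auw,bhv,bsv,bsw,bvw,fhv,fsu,fsw,hms,hmv,nuw] rk=28  ker:bhs,bhu,bhw,bms,bsu,buw,fhs,fuw,hsv,hsw,huw,hvw,msv,nsu,nsv,nuv,nvw,suv,suw,svw,uvw
∂3: piv[abms,absu,afhs,ahuw,ansu,ansv,anuv,asuv,bhsv,bhsw,bhuw,bhvw,bsvw,hmsv,nuvw] rk=15  ker:hsvw,nsuv
rk∂_2=28

rank∂_2=28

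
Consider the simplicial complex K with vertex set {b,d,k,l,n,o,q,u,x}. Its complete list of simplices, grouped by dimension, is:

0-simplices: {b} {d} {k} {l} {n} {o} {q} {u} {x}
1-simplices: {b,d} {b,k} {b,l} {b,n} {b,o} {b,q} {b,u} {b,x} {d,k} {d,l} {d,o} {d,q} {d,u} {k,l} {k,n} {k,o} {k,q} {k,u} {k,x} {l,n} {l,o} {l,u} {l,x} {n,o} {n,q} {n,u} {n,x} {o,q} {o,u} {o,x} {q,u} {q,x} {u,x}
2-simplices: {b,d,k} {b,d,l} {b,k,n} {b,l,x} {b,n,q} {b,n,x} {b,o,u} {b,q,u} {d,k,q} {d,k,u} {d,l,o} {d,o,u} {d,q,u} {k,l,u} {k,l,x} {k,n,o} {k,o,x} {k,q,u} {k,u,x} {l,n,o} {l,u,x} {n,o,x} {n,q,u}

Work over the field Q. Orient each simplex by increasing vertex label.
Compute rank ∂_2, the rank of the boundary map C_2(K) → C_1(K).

rank∂_2=21

n_0=9 n_1=33 n_2=23  [Q]
∂1: piv[bd,bk,bl,bn,bo,bq,bu,bx] rk=8  ker:dk,dl,do,dq,du,kl,kn,ko,kq,ku,kx,ln,lo,lu,lx,no,nq,nu,nx,oq,ou,ox,qu,qx,ux
∂2: piv[bdk,bdl,bkn,blx,bnq,bnx,bou,bqu,dkq,dku,dlo,dou,dqu,klu,klx,kno,kox,kux,lno,nox,nqu] rk=21  ker:kqu,lux
rk∂_2=21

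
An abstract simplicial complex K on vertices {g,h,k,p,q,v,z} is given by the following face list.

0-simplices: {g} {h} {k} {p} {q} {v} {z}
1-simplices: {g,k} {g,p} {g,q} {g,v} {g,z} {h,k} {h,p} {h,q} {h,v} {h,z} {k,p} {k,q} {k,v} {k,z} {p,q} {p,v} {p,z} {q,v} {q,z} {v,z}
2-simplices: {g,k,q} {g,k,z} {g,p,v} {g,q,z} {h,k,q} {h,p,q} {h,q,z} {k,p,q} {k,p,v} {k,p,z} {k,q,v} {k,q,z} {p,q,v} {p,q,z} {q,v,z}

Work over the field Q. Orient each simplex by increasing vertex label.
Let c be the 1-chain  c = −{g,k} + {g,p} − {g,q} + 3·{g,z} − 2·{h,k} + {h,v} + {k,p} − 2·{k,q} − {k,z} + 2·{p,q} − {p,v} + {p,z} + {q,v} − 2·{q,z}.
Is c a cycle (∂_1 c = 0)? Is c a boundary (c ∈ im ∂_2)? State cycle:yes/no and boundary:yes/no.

cycle:no boundary:no

n_0=7 n_1=20 n_2=15  [Q]
∂1: piv[gk,gp,gq,gv,gz,hk] rk=6  ker:hp,hq,hv,hz,kp,kq,kv,kz,pq,pv,pz,qv,qz,vz
∂2: piv[gkq,gkz,gpv,gqz,hkq,hpq,hqz,kpq,kpv,kpz,kqv,qvz] rk=12  ker:kqz,pqv,pqz
∂1c = −2·{g} + {h} − {k} + {v} + {z}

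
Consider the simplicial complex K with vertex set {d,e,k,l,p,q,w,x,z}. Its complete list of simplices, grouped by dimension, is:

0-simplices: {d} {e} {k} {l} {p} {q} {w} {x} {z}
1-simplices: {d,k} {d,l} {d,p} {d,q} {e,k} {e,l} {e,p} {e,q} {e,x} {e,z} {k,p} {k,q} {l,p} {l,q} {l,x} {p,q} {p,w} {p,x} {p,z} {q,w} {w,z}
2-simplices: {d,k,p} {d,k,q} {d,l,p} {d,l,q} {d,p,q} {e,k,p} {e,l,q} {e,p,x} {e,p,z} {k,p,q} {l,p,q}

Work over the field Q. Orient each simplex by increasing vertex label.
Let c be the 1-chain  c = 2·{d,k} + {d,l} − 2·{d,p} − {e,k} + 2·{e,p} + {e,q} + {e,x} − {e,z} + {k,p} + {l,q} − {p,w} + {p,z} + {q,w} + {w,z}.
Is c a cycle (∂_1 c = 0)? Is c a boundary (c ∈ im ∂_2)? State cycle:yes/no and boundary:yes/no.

n_0=9 n_1=21 n_2=11  [Q]
∂1: piv[dk,dl,dp,dq,ek,ex,ez,pw] rk=8  ker:el,ep,eq,kp,kq,lp,lq,lx,pq,px,pz,qw,wz
∂2: piv[dkp,dkq,dlp,dlq,dpq,ekp,elq,epx,epz] rk=9  ker:kpq,lpq
∂1c = −{d} − 2·{e} + {p} + {q} − {w} + {x} + {z}

cycle:no boundary:no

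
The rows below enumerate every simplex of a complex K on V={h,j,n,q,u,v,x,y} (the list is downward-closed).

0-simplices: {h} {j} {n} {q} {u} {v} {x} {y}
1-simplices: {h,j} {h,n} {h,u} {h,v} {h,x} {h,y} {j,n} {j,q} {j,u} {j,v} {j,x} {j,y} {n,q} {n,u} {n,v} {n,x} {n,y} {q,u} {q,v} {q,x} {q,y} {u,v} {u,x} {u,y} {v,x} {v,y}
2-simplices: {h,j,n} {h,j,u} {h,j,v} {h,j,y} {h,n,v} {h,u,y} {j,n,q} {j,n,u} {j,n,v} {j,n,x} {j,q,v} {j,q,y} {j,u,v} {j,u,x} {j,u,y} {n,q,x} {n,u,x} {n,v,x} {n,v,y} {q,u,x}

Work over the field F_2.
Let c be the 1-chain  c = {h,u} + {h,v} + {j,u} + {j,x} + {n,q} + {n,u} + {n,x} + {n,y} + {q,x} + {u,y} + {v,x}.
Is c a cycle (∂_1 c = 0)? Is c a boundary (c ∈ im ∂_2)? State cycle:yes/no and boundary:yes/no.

n_0=8 n_1=26 n_2=20  [Z2]
∂1: piv[hj,hn,hu,hv,hx,hy,jq] rk=7  ker:jn,ju,jv,jx,jy,nq,nu,nv,nx,ny,qu,qv,qx,qy,uv,ux,uy,vx,vy
∂2: piv[hjn,hju,hjv,hjy,hnv,huy,jnq,jnu,jnx,jqv,jqy,juv,jux,nqx,nvx,nvy,qux] rk=17  ker:jnv,juy,nux
∂1c = 0
c vs im∂2: residual ≠ 0 ⇒ not boundary

cycle:yes boundary:no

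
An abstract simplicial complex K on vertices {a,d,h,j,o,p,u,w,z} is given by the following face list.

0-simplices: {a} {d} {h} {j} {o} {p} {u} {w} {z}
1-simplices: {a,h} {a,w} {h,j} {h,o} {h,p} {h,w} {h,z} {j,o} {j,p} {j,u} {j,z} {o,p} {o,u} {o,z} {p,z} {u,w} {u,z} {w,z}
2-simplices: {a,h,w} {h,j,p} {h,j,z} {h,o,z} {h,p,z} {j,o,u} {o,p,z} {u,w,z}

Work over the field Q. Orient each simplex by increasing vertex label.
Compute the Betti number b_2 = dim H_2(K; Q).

n_0=9 n_1=18 n_2=8  [Q]
∂1: piv[ah,aw,hj,ho,hp,hz,ju] rk=7  ker:hw,jo,jp,jz,op,ou,oz,pz,uw,uz,wz
∂2: piv[ahw,hjp,hjz,hoz,hpz,jou,opz,uwz] rk=8
b_2=(8−8)−0=0

b_2=0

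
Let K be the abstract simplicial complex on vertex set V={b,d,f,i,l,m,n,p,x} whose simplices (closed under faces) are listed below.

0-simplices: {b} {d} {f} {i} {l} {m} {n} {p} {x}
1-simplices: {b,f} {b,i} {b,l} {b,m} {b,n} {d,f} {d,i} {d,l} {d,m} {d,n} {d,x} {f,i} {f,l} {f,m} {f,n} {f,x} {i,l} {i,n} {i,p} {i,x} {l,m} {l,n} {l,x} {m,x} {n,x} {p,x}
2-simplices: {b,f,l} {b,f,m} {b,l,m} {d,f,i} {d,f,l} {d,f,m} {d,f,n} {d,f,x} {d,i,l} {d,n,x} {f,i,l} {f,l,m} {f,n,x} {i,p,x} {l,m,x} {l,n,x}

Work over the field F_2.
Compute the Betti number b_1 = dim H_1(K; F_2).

n_0=9 n_1=26 n_2=16  [Z2]
∂1: piv[bf,bi,bl,bm,bn,df,dx,ip] rk=8  ker:di,dl,dm,dn,fi,fl,fm,fn,fx,il,in,ix,lm,ln,lx,mx,nx,px
∂2: piv[bfl,bfm,blm,dfi,dfl,dfm,dfn,dfx,dil,dnx,ipx,lmx,lnx] rk=13  ker:fil,flm,fnx
b_1=(26−8)−13=5

b_1=5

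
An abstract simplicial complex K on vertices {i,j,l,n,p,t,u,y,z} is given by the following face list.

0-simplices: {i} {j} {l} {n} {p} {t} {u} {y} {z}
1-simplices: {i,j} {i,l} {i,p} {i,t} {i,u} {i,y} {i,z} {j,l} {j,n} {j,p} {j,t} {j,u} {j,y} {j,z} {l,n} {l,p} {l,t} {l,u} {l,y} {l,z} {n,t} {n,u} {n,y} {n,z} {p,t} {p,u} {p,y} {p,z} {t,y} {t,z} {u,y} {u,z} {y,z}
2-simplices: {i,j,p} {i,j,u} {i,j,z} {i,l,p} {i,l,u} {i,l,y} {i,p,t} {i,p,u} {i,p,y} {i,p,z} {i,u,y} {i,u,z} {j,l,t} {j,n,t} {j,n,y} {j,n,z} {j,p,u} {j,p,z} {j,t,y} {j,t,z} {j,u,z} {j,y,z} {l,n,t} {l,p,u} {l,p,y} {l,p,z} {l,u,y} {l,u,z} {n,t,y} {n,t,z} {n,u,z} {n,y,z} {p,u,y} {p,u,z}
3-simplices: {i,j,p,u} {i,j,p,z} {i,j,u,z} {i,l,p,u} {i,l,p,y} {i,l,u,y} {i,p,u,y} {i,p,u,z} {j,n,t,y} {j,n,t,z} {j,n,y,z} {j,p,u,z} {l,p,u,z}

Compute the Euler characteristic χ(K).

χ(K)=-3

n_0=9 n_1=33 n_2=34 n_3=13
χ=+9−33+34−13=-3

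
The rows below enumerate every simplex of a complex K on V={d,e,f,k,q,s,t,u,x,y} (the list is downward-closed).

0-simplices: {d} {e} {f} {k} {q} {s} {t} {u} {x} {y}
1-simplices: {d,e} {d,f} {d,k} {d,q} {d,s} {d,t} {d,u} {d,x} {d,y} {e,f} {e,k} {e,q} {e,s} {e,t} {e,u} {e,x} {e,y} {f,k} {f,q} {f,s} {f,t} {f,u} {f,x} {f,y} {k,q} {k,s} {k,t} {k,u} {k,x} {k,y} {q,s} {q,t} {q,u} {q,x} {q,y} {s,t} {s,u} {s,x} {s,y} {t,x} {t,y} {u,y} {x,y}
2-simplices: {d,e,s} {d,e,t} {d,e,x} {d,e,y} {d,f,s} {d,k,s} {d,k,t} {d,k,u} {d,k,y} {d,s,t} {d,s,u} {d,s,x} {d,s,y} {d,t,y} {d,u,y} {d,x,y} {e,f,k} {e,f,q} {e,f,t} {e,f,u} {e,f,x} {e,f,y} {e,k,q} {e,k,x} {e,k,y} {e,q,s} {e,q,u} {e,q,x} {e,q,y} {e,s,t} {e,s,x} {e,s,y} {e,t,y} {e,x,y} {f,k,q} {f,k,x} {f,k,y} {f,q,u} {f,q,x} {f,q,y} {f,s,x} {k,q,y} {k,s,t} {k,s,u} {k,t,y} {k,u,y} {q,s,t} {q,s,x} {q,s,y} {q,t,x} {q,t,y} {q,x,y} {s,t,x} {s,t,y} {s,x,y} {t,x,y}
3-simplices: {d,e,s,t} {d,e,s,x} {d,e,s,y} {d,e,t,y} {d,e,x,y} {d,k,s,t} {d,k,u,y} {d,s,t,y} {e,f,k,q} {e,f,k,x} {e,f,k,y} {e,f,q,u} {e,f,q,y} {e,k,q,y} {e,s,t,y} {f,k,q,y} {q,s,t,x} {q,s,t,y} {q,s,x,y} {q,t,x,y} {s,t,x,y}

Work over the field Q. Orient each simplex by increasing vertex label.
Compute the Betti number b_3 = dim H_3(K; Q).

b_3=3

n_0=10 n_1=43 n_2=56 n_3=21  [Q]
∂1: piv[de,df,dk,dq,ds,dt,du,dx,dy] rk=9  ker:ef,ek,eq,es,et,eu,ex,ey,fk,fq,fs,ft,fu,fx,fy,kq,ks,kt,ku,kx,ky,qs,qt,qu,qx,qy,st,su,sx,sy,tx,ty,uy,xy
∂2: piv[des,det,dex,dey,dfs,dks,dkt,dku,dky,dst,dsu,dsx,dsy,dty,duy,dxy,efk,efq,eft,efu,efx,efy,ekq,ekx,eky,eqs,equ,eqx,eqy,fsx,qst,qtx] rk=32  ker:est,esx,esy,ety,exy,fkq,fkx,fky,fqu,fqx,fqy,kqy,kst,ksu,kty,kuy,qsx,qsy,qty,qxy,stx,sty,sxy,txy
∂3: piv[dest,desx,desy,dety,dexy,dkst,dkuy,dsty,efkq,efkx,efky,efqu,efqy,ekqy,qstx,qsty,qsxy,qtxy] rk=18  ker:esty,fkqy,stxy
b_3=(21−18)−0=3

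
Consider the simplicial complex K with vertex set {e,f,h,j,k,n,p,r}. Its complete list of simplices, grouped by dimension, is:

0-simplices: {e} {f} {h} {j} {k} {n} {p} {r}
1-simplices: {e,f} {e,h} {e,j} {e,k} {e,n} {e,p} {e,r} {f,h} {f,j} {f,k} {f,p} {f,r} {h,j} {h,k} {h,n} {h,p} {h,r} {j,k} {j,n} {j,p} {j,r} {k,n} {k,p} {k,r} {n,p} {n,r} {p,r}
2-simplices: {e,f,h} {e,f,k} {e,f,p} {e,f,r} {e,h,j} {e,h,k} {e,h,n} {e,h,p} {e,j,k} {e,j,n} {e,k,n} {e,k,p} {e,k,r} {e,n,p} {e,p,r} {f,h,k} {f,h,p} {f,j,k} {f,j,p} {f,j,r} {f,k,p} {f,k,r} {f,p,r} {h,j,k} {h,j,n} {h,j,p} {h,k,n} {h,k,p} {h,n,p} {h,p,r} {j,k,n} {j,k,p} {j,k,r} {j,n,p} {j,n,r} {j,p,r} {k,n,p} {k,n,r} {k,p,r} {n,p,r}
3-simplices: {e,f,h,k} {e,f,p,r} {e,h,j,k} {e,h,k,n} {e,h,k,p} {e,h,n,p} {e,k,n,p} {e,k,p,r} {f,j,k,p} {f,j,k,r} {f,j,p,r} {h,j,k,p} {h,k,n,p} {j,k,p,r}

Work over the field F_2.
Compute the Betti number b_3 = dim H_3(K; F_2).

n_0=8 n_1=27 n_2=40 n_3=14  [Z2]
∂1: piv[ef,eh,ej,ek,en,ep,er] rk=7  ker:fh,fj,fk,fp,fr,hj,hk,hn,hp,hr,jk,jn,jp,jr,kn,kp,kr,np,nr,pr
∂2: piv[efh,efk,efp,efr,ehj,ehk,ehn,ehp,ejk,ejn,ekn,ekp,ekr,enp,epr,fjk,fjp,fjr,hpr,jnr] rk=20  ker:fhk,fhp,fkp,fkr,fpr,hjk,hjn,hjp,hkn,hkp,hnp,jkn,jkp,jkr,jnp,jpr,knp,knr,kpr,npr
∂3: piv[efhk,efpr,ehjk,ehkn,ehkp,ehnp,eknp,ekpr,fjkp,fjkr,fjpr,hjkp,jkpr] rk=13  ker:hknp
b_3=(14−13)−0=1

b_3=1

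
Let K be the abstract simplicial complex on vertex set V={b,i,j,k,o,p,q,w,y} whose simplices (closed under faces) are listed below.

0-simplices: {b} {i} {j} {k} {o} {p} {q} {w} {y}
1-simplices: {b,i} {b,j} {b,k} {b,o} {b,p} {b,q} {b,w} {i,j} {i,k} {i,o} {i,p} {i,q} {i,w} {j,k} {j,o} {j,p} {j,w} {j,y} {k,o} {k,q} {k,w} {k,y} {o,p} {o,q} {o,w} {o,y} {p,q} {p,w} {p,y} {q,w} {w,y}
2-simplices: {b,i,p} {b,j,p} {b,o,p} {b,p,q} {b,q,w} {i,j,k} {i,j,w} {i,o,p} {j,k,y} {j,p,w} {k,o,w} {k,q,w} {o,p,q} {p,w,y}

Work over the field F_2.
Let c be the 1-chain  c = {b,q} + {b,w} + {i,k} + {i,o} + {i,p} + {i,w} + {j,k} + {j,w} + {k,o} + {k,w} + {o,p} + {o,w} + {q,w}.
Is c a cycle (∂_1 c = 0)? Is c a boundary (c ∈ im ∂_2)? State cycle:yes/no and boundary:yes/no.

cycle:yes boundary:yes

n_0=9 n_1=31 n_2=14  [Z2]
∂1: piv[bi,bj,bk,bo,bp,bq,bw,jy] rk=8  ker:ij,ik,io,ip,iq,iw,jk,jo,jp,jw,ko,kq,kw,ky,op,oq,ow,oy,pq,pw,py,qw,wy
∂2: piv[bip,bjp,bop,bpq,bqw,ijk,ijw,iop,jky,jpw,kow,kqw,opq,pwy] rk=14
∂1c = 0
c vs im∂2: reduces to 0 ⇒ boundary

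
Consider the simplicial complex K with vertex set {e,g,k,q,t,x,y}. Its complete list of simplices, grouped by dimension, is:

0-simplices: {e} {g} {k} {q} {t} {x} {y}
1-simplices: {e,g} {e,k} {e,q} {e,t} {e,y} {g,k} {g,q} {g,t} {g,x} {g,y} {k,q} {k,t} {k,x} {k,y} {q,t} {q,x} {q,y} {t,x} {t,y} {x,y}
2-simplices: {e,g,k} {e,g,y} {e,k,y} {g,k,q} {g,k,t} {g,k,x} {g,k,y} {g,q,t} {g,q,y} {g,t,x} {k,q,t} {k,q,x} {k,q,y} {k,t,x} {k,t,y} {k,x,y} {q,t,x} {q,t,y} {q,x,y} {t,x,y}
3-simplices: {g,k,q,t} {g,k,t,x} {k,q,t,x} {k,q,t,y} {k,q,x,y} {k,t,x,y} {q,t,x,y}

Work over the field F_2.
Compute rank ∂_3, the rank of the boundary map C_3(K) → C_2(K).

rank∂_3=6

n_0=7 n_1=20 n_2=20 n_3=7  [Z2]
∂1: piv[eg,ek,eq,et,ey,gx] rk=6  ker:gk,gq,gt,gy,kq,kt,kx,ky,qt,qx,qy,tx,ty,xy
∂2: piv[egk,egy,eky,gkq,gkt,gkx,gqt,gqy,gtx,kqx,kty,kxy] rk=12  ker:gky,kqt,kqy,ktx,qtx,qty,qxy,txy
∂3: piv[gkqt,gktx,kqtx,kqty,kqxy,ktxy] rk=6  ker:qtxy
rk∂_3=6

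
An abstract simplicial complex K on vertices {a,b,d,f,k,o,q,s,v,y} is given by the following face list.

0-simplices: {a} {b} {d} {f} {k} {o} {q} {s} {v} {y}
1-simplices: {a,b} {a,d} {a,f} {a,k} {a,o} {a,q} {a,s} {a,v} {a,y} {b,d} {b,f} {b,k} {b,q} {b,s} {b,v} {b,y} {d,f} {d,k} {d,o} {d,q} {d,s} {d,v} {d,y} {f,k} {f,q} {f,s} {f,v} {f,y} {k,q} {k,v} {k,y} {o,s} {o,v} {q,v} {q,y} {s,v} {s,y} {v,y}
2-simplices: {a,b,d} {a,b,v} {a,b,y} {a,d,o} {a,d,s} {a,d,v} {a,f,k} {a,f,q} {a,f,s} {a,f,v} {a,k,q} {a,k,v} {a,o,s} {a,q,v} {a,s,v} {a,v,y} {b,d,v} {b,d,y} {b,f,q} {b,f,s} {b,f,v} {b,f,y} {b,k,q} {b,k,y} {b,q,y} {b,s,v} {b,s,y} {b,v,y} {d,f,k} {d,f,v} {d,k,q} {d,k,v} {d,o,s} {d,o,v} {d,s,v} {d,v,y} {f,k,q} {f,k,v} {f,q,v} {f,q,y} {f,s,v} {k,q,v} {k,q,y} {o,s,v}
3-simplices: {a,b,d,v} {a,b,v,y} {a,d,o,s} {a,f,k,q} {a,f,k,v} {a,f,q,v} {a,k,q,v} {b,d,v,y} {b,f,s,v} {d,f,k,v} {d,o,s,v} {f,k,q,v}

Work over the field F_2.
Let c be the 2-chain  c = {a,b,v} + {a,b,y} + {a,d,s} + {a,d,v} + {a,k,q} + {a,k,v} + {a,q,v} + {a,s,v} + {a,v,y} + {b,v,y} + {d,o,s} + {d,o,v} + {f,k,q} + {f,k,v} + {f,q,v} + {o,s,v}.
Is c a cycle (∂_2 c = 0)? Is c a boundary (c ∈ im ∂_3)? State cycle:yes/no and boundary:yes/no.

n_0=10 n_1=38 n_2=44 n_3=12  [Z2]
∂1: piv[ab,ad,af,ak,ao,aq,as,av,ay] rk=9  ker:bd,bf,bk,bq,bs,bv,by,df,dk,do,dq,ds,dv,dy,fk,fq,fs,fv,fy,kq,kv,ky,os,ov,qv,qy,sv,sy,vy
∂2: piv[abd,abv,aby,ado,ads,adv,afk,afq,afs,afv,akq,akv,aos,aqv,asv,avy,bdy,bfq,bfs,bfv,bfy,bkq,bky,bqy,bsy,dfk,dfv,dkq,dov] rk=29  ker:bdv,bsv,bvy,dkv,dos,dsv,dvy,fkq,fkv,fqv,fqy,fsv,kqv,kqy,osv
∂3: piv[abdv,abvy,ados,afkq,afkv,afqv,akqv,bdvy,bfsv,dfkv,dosv] rk=11  ker:fkqv
∂2c = 0
c vs im∂3: residual ≠ 0 ⇒ not boundary

cycle:yes boundary:no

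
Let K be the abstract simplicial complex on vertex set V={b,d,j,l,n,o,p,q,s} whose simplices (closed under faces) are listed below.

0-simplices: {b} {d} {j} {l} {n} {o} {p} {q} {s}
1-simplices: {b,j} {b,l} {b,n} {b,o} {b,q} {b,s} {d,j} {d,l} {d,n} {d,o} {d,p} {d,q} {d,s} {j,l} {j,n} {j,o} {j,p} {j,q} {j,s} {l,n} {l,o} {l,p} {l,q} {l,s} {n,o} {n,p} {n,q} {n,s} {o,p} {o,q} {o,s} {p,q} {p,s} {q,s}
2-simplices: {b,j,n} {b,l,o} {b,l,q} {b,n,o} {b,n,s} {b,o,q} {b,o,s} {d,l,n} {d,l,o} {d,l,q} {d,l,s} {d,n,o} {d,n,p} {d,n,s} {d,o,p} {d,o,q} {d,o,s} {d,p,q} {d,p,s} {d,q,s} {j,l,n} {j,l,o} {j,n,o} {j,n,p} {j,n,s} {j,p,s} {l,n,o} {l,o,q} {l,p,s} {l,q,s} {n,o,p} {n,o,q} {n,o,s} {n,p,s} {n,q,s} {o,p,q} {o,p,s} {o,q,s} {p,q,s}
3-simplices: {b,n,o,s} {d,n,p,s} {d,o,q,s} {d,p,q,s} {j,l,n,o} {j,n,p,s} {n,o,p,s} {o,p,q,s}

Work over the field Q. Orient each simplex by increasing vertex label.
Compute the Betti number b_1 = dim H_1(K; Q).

b_1=2

n_0=9 n_1=34 n_2=39 n_3=8  [Q]
∂1: piv[bj,bl,bn,bo,bq,bs,dj,dp] rk=8  ker:dl,dn,do,dq,ds,jl,jn,jo,jp,jq,js,ln,lo,lp,lq,ls,no,np,nq,ns,op,oq,os,pq,ps,qs
∂2: piv[bjn,blo,blq,bno,bns,boq,bos,dln,dlo,dlq,dls,dno,dnp,dns,dop,dpq,dps,dqs,jln,jlo,jnp,jns,lps,noq] rk=24  ker:doq,dos,jno,jps,lno,loq,lqs,nop,nos,nps,nqs,opq,ops,oqs,pqs
∂3: piv[bnos,dnps,doqs,dpqs,jlno,jnps,nops,opqs] rk=8
b_1=(34−8)−24=2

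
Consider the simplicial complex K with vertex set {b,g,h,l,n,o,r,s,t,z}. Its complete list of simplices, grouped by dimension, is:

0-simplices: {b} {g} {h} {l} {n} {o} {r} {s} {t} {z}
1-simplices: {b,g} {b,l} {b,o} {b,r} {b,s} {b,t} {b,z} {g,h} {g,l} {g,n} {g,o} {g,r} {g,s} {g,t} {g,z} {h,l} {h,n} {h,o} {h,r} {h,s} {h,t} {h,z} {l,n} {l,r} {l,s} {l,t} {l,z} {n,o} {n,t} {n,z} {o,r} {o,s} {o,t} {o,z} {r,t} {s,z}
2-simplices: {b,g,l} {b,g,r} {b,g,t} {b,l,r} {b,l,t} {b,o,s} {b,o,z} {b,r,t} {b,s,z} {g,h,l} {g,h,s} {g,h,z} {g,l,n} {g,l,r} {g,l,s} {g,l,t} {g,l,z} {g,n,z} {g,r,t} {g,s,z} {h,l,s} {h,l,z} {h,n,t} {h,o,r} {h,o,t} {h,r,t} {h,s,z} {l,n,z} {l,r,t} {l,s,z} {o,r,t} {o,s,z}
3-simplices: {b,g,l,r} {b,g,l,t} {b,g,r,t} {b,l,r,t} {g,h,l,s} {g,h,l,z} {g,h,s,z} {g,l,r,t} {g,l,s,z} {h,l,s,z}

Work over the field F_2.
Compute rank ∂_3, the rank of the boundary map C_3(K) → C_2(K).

n_0=10 n_1=36 n_2=32 n_3=10  [Z2]
∂1: piv[bg,bl,bo,br,bs,bt,bz,gh,gn] rk=9  ker:gl,go,gr,gs,gt,gz,hl,hn,ho,hr,hs,ht,hz,ln,lr,ls,lt,lz,no,nt,nz,or,os,ot,oz,rt,sz
∂2: piv[bgl,bgr,bgt,blr,blt,bos,boz,brt,bsz,ghl,ghs,ghz,gln,gls,glz,gnz,gsz,hnt,hor,hot,hrt] rk=21  ker:glr,glt,grt,hls,hlz,hsz,lnz,lrt,lsz,ort,osz
∂3: piv[bglr,bglt,bgrt,blrt,ghls,ghlz,ghsz,glsz] rk=8  ker:glrt,hlsz
rk∂_3=8

rank∂_3=8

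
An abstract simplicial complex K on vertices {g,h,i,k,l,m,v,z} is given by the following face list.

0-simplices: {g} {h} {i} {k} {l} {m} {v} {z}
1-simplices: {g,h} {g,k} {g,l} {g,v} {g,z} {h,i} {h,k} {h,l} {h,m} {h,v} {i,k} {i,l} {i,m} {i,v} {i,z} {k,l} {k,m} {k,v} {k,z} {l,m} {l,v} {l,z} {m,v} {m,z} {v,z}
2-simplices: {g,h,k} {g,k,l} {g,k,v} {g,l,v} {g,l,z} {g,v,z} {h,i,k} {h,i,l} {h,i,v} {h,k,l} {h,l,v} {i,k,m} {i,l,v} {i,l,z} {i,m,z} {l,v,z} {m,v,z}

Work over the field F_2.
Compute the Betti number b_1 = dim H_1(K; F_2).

b_1=3

n_0=8 n_1=25 n_2=17  [Z2]
∂1: piv[gh,gk,gl,gv,gz,hi,hm] rk=7  ker:hk,hl,hv,ik,il,im,iv,iz,kl,km,kv,kz,lm,lv,lz,mv,mz,vz
∂2: piv[ghk,gkl,gkv,glv,glz,gvz,hik,hil,hiv,hkl,hlv,ikm,ilz,imz,mvz] rk=15  ker:ilv,lvz
b_1=(25−7)−15=3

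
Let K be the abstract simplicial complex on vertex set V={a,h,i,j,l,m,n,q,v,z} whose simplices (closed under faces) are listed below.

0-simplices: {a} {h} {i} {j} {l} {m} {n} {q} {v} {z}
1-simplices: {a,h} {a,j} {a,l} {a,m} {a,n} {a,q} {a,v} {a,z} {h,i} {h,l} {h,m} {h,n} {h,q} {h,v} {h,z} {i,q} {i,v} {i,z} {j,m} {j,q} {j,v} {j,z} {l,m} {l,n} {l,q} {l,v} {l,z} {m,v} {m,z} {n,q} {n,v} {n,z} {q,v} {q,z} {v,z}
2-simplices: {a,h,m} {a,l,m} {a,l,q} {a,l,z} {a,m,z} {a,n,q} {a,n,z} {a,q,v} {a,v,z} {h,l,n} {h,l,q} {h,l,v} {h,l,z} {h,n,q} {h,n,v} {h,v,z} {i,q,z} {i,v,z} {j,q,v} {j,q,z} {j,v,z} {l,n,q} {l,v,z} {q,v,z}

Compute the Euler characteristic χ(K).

n_0=10 n_1=35 n_2=24
χ=+10−35+24=-1

χ(K)=-1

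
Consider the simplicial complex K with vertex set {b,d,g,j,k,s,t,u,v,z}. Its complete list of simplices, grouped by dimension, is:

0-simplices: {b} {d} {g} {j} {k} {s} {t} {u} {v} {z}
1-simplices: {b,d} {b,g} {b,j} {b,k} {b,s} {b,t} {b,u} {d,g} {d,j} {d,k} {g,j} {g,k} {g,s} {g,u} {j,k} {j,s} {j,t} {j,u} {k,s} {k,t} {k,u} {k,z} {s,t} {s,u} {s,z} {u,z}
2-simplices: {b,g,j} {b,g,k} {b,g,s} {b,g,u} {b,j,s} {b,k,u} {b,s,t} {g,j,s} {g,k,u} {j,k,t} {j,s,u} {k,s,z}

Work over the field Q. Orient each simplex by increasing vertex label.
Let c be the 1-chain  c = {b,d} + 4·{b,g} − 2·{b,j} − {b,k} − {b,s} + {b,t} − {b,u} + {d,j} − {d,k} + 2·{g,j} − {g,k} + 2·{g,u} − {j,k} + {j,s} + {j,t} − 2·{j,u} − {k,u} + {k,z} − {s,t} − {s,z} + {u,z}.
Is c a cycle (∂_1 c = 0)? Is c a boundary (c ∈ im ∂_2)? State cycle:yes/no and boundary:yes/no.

cycle:no boundary:no

n_0=10 n_1=26 n_2=12  [Q]
∂1: piv[bd,bg,bj,bk,bs,bt,bu,kz] rk=8  ker:dg,dj,dk,gj,gk,gs,gu,jk,js,jt,ju,ks,kt,ku,st,su,sz,uz
∂2: piv[bgj,bgk,bgs,bgu,bjs,bku,bst,jkt,jsu,ksz] rk=10  ker:gjs,gku
∂1c = −{b} + {d} + {g} + 2·{j} − 4·{k} + 2·{s} + {t} − 3·{u} + {z}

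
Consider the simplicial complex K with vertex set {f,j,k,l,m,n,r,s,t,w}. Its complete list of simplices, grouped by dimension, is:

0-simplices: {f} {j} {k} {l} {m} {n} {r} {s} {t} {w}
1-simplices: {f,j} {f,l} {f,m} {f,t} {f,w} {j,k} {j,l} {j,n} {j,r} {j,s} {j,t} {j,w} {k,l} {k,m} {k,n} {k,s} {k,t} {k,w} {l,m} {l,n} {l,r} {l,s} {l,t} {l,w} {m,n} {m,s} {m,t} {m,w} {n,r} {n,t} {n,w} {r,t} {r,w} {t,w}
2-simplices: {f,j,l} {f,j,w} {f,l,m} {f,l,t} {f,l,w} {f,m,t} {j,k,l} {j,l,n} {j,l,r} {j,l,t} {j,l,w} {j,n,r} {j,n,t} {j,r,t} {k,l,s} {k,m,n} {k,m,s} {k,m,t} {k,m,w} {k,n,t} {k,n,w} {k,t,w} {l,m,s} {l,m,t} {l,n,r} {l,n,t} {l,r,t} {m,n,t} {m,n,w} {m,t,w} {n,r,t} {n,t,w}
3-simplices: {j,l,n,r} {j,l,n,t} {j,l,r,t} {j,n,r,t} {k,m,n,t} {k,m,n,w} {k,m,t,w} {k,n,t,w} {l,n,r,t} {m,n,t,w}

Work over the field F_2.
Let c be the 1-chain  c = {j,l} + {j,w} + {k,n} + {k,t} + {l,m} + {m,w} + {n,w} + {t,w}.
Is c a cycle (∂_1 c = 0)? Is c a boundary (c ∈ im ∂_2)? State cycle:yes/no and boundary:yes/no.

n_0=10 n_1=34 n_2=32 n_3=10  [Z2]
∂1: piv[fj,fl,fm,ft,fw,jk,jn,jr,js] rk=9  ker:jl,jt,jw,kl,km,kn,ks,kt,kw,lm,ln,lr,ls,lt,lw,mn,ms,mt,mw,nr,nt,nw,rt,rw,tw
∂2: piv[fjl,fjw,flm,flt,flw,fmt,jkl,jln,jlr,jlt,jnr,jnt,jrt,kls,kmn,kms,kmt,kmw,knt,knw,ktw,lms] rk=22  ker:jlw,lmt,lnr,lnt,lrt,mnt,mnw,mtw,nrt,ntw
∂3: piv[jlnr,jlnt,jlrt,jnrt,kmnt,kmnw,kmtw,kntw] rk=8  ker:lnrt,mntw
∂1c = 0
c vs im∂2: residual ≠ 0 ⇒ not boundary

cycle:yes boundary:no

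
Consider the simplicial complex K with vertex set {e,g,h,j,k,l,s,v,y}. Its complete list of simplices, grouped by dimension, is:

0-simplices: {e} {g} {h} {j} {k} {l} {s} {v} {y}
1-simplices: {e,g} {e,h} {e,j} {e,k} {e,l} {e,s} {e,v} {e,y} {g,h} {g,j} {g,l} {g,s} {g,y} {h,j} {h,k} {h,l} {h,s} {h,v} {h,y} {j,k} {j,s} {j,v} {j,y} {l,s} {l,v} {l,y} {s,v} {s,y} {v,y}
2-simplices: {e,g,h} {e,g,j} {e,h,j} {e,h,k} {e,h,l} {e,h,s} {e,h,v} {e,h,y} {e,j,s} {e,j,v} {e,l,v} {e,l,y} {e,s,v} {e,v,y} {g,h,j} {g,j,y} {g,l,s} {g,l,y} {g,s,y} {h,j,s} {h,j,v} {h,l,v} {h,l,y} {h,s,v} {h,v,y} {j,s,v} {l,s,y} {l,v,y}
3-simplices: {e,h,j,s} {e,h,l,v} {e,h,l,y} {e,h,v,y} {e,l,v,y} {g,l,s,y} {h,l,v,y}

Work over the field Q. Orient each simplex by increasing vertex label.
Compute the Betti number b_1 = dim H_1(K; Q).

n_0=9 n_1=29 n_2=28 n_3=7  [Q]
∂1: piv[eg,eh,ej,ek,el,es,ev,ey] rk=8  ker:gh,gj,gl,gs,gy,hj,hk,hl,hs,hv,hy,jk,js,jv,jy,ls,lv,ly,sv,sy,vy
∂2: piv[egh,egj,ehj,ehk,ehl,ehs,ehv,ehy,ejs,ejv,elv,ely,esv,evy,gjy,gls,gly,gsy] rk=18  ker:ghj,hjs,hjv,hlv,hly,hsv,hvy,jsv,lsy,lvy
∂3: piv[ehjs,ehlv,ehly,ehvy,elvy,glsy] rk=6  ker:hlvy
b_1=(29−8)−18=3

b_1=3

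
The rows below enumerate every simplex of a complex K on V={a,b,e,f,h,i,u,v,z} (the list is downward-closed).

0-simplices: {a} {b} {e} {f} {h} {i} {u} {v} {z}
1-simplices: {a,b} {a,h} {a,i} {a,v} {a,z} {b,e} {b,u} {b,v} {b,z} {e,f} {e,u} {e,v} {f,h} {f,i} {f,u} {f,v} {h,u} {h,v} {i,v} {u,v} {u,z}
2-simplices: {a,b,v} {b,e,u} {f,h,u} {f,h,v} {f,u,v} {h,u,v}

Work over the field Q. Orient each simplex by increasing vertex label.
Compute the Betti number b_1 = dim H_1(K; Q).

b_1=8

n_0=9 n_1=21 n_2=6  [Q]
∂1: piv[ab,ah,ai,av,az,be,bu,ef] rk=8  ker:bv,bz,eu,ev,fh,fi,fu,fv,hu,hv,iv,uv,uz
∂2: piv[abv,beu,fhu,fhv,fuv] rk=5  ker:huv
b_1=(21−8)−5=8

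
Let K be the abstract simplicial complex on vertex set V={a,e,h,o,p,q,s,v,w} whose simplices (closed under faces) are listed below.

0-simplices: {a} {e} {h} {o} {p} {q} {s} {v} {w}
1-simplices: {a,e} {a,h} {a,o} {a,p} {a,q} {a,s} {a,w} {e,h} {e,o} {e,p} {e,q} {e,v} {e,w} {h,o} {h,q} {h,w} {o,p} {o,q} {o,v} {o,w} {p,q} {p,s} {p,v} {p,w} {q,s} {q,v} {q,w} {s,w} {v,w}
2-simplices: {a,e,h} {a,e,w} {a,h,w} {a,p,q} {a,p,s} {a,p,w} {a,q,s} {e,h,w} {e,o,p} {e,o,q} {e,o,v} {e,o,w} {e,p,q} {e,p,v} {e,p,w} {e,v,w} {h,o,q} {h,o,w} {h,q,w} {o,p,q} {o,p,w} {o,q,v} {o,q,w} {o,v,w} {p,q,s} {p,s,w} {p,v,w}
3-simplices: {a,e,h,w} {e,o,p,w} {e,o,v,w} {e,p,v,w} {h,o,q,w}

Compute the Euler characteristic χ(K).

χ(K)=2

n_0=9 n_1=29 n_2=27 n_3=5
χ=+9−29+27−5=2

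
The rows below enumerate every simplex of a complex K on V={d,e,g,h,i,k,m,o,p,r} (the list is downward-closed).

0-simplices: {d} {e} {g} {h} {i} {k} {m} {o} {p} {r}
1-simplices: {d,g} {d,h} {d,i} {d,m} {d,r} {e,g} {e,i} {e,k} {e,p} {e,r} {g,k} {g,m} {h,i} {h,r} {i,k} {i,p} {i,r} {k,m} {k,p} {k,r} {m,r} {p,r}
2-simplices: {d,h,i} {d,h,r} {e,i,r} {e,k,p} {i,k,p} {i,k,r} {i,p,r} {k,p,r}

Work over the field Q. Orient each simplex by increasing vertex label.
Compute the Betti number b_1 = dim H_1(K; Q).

b_1=7

n_0=10 n_1=22 n_2=8  [Q]
∂1: piv[dg,dh,di,dm,dr,eg,ek,ep] rk=8  ker:ei,er,gk,gm,hi,hr,ik,ip,ir,km,kp,kr,mr,pr
∂2: piv[dhi,dhr,eir,ekp,ikp,ikr,ipr] rk=7  ker:kpr
b_1=(22−8)−7=7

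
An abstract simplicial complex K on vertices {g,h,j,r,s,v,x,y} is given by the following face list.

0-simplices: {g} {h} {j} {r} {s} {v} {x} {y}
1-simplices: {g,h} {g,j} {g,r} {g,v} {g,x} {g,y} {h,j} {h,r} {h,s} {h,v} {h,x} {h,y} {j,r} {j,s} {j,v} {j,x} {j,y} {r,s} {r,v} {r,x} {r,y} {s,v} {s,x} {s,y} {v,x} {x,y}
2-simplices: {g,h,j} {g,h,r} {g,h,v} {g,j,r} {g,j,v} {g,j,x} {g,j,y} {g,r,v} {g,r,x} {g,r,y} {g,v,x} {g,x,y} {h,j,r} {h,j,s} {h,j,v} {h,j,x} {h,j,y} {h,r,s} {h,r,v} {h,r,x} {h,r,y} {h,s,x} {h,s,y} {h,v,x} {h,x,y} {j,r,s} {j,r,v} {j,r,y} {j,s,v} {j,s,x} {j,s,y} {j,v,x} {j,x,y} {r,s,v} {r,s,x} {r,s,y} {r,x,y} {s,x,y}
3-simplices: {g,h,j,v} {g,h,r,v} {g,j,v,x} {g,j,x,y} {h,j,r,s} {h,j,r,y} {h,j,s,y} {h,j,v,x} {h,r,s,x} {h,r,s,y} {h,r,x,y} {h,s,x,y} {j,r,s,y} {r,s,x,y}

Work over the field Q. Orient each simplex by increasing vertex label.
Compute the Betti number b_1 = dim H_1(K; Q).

b_1=0

n_0=8 n_1=26 n_2=38 n_3=14  [Q]
∂1: piv[gh,gj,gr,gv,gx,gy,hs] rk=7  ker:hj,hr,hv,hx,hy,jr,js,jv,jx,jy,rs,rv,rx,ry,sv,sx,sy,vx,xy
∂2: piv[ghj,ghr,ghv,gjr,gjv,gjx,gjy,grv,grx,gry,gvx,gxy,hjs,hjx,hjy,hrs,hsx,hsy,jsv] rk=19  ker:hjr,hjv,hrv,hrx,hry,hvx,hxy,jrs,jrv,jry,jsx,jsy,jvx,jxy,rsv,rsx,rsy,rxy,sxy
∂3: piv[ghjv,ghrv,gjvx,gjxy,hjrs,hjry,hjsy,hjvx,hrsx,hrsy,hrxy,hsxy] rk=12  ker:jrsy,rsxy
b_1=(26−7)−19=0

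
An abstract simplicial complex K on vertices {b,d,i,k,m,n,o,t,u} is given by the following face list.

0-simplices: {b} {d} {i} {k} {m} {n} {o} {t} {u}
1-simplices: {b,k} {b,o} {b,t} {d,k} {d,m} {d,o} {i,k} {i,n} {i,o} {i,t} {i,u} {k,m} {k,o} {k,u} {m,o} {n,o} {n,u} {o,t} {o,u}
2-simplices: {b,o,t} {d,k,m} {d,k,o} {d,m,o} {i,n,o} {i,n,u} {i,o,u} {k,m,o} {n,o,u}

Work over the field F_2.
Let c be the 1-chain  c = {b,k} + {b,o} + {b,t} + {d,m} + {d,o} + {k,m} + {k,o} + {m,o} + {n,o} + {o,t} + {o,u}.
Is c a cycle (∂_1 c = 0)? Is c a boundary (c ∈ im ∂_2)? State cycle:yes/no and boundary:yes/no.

cycle:no boundary:no

n_0=9 n_1=19 n_2=9  [Z2]
∂1: piv[bk,bo,bt,dk,dm,ik,in,iu] rk=8  ker:do,io,it,km,ko,ku,mo,no,nu,ot,ou
∂2: piv[bot,dkm,dko,dmo,ino,inu,iou] rk=7  ker:kmo,nou
∂1c = {b} + {k} + {m} + {n} + {o} + {u}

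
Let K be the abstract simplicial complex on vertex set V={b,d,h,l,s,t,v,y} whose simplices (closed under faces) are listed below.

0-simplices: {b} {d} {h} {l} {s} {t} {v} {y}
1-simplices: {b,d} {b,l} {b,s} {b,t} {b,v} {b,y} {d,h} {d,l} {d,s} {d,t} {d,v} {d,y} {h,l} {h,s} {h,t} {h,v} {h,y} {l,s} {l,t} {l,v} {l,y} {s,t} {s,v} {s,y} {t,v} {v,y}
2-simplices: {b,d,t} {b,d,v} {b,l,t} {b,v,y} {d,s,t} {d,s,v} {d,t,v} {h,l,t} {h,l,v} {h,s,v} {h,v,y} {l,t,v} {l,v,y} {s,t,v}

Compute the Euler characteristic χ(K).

n_0=8 n_1=26 n_2=14
χ=+8−26+14=-4

χ(K)=-4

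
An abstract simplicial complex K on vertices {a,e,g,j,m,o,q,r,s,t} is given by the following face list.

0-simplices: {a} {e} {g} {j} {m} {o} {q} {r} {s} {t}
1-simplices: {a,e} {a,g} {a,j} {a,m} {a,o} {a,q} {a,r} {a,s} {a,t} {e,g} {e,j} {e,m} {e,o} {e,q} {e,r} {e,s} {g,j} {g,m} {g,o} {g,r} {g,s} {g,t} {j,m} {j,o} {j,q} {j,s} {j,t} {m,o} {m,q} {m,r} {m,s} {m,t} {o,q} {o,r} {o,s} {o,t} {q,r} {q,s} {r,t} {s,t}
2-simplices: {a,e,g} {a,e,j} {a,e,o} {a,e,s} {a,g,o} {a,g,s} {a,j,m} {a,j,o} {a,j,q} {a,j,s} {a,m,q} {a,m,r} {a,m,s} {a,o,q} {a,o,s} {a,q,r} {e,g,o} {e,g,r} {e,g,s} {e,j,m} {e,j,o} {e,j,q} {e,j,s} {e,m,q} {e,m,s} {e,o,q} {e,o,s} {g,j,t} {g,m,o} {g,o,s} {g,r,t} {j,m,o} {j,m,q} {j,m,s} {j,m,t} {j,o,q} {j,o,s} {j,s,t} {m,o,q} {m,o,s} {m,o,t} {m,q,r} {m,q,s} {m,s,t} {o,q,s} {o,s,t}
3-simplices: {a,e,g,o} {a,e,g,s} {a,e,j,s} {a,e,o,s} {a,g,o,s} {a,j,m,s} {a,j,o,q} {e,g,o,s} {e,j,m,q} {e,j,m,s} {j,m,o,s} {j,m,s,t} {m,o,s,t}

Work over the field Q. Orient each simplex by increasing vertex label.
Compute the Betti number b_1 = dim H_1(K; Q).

b_1=4

n_0=10 n_1=40 n_2=46 n_3=13  [Q]
∂1: piv[ae,ag,aj,am,ao,aq,ar,as,at] rk=9  ker:eg,ej,em,eo,eq,er,es,gj,gm,go,gr,gs,gt,jm,jo,jq,js,jt,mo,mq,mr,ms,mt,oq,or,os,ot,qr,qs,rt,st
∂2: piv[aeg,aej,aeo,aes,ago,ags,ajm,ajo,ajq,ajs,amq,amr,ams,aoq,aos,aqr,egr,ejm,ejq,gjt,gmo,grt,jmo,jmt,jst,mot,mqs] rk=27  ker:ego,egs,ejo,ejs,emq,ems,eoq,eos,gos,jmq,jms,joq,jos,moq,mos,mqr,mst,oqs,ost
∂3: piv[aego,aegs,aejs,aeos,agos,ajms,ajoq,ejmq,ejms,jmos,jmst,most] rk=12  ker:egos
b_1=(40−9)−27=4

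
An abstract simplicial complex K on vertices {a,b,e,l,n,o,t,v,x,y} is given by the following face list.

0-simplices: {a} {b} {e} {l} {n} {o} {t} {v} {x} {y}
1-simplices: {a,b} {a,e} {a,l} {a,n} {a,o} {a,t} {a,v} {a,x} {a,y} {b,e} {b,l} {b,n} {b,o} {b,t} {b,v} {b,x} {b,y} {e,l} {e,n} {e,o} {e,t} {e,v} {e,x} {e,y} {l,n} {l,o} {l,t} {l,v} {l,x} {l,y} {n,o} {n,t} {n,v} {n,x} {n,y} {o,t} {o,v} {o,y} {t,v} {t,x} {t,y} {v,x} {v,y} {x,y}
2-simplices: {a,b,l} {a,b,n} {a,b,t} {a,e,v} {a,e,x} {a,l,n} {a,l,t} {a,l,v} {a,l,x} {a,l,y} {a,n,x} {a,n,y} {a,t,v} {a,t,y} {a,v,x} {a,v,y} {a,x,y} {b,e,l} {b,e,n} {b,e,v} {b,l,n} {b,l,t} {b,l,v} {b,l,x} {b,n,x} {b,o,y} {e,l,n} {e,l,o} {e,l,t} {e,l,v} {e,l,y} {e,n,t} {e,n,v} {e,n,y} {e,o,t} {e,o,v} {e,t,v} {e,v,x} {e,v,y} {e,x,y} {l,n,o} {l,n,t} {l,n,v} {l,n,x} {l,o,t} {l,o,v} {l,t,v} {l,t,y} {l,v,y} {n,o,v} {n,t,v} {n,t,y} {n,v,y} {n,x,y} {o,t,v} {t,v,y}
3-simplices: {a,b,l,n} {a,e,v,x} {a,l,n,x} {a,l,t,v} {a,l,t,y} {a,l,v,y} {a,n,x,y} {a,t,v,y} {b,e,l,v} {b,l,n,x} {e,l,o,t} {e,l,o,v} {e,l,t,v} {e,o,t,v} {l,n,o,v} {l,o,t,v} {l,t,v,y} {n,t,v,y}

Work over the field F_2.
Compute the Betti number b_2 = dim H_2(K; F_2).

b_2=9

n_0=10 n_1=44 n_2=56 n_3=18  [Z2]
∂1: piv[ab,ae,al,an,ao,at,av,ax,ay] rk=9  ker:be,bl,bn,bo,bt,bv,bx,by,el,en,eo,et,ev,ex,ey,ln,lo,lt,lv,lx,ly,no,nt,nv,nx,ny,ot,ov,oy,tv,tx,ty,vx,vy,xy
∂2: piv[abl,abn,abt,aev,aex,aln,alt,alv,alx,aly,anx,any,atv,aty,avx,avy,axy,bel,ben,bev,blv,blx,boy,elo,elt,ely,ent,env,eot,eov,lno] rk=31  ker:bln,blt,bnx,eln,elv,eny,etv,evx,evy,exy,lnt,lnv,lnx,lot,lov,ltv,lty,lvy,nov,ntv,nty,nvy,nxy,otv,tvy
∂3: piv[abln,aevx,alnx,altv,alty,alvy,anxy,atvy,belv,blnx,elot,elov,eltv,eotv,lnov,ntvy] rk=16  ker:lotv,ltvy
b_2=(56−31)−16=9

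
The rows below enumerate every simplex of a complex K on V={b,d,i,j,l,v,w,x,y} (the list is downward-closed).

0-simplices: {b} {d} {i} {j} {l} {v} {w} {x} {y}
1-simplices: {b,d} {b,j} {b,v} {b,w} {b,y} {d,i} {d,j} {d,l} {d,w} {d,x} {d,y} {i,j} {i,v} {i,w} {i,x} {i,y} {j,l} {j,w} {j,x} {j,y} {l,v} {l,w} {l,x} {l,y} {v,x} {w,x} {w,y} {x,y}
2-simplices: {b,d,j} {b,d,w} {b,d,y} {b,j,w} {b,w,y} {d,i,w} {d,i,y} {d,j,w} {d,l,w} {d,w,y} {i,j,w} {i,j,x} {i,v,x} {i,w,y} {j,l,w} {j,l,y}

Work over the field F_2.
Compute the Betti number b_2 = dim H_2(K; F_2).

b_2=3

n_0=9 n_1=28 n_2=16  [Z2]
∂1: piv[bd,bj,bv,bw,by,di,dl,dx] rk=8  ker:dj,dw,dy,ij,iv,iw,ix,iy,jl,jw,jx,jy,lv,lw,lx,ly,vx,wx,wy,xy
∂2: piv[bdj,bdw,bdy,bjw,bwy,diw,diy,dlw,ijw,ijx,ivx,jlw,jly] rk=13  ker:djw,dwy,iwy
b_2=(16−13)−0=3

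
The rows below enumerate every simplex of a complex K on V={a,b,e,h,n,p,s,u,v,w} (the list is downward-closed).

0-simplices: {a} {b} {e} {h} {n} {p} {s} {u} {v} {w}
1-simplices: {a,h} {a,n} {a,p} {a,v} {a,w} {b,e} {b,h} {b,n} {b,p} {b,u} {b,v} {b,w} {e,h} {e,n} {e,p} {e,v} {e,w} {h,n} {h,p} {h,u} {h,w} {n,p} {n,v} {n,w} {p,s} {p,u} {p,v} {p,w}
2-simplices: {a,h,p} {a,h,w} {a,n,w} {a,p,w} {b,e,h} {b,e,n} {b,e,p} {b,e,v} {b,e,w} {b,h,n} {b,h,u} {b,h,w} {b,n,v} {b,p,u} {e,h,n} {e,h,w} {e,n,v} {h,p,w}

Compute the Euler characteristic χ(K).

n_0=10 n_1=28 n_2=18
χ=+10−28+18=0

χ(K)=0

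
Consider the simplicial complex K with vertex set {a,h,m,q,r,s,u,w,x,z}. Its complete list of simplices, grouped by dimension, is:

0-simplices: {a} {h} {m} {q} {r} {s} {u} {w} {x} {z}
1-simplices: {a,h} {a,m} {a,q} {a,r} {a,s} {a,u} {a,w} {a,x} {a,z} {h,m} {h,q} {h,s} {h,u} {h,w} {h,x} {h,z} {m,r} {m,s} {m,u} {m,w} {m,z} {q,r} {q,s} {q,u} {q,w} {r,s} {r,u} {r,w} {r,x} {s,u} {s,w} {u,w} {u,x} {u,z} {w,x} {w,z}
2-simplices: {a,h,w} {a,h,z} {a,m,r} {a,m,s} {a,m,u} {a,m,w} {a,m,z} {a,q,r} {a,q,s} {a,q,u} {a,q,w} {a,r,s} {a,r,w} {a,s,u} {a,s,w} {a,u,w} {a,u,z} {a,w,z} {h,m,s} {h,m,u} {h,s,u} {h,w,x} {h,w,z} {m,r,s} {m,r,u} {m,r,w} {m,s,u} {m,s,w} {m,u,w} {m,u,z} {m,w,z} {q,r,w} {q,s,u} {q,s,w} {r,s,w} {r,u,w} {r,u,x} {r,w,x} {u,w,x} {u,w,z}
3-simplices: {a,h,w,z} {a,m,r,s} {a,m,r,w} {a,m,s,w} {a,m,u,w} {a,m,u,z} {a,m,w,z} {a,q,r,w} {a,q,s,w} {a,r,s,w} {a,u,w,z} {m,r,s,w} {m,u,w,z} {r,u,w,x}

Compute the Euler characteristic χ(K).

χ(K)=0

n_0=10 n_1=36 n_2=40 n_3=14
χ=+10−36+40−14=0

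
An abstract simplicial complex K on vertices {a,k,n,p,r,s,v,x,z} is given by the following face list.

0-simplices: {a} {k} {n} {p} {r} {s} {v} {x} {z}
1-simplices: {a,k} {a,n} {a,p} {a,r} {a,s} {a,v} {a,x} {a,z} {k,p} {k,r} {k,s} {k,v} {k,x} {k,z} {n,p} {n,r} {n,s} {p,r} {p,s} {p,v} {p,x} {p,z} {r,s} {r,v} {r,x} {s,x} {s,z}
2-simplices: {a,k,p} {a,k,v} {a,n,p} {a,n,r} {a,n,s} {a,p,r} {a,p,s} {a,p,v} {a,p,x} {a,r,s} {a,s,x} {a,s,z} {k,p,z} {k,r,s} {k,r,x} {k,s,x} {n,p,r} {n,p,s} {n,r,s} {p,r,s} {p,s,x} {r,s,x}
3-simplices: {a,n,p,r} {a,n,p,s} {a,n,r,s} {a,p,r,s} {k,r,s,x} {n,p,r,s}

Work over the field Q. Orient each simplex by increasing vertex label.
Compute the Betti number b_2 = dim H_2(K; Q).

b_2=1

n_0=9 n_1=27 n_2=22 n_3=6  [Q]
∂1: piv[ak,an,ap,ar,as,av,ax,az] rk=8  ker:kp,kr,ks,kv,kx,kz,np,nr,ns,pr,ps,pv,px,pz,rs,rv,rx,sx,sz
∂2: piv[akp,akv,anp,anr,ans,apr,aps,apv,apx,ars,asx,asz,kpz,krs,krx,ksx] rk=16  ker:npr,nps,nrs,prs,psx,rsx
∂3: piv[anpr,anps,anrs,aprs,krsx] rk=5  ker:nprs
b_2=(22−16)−5=1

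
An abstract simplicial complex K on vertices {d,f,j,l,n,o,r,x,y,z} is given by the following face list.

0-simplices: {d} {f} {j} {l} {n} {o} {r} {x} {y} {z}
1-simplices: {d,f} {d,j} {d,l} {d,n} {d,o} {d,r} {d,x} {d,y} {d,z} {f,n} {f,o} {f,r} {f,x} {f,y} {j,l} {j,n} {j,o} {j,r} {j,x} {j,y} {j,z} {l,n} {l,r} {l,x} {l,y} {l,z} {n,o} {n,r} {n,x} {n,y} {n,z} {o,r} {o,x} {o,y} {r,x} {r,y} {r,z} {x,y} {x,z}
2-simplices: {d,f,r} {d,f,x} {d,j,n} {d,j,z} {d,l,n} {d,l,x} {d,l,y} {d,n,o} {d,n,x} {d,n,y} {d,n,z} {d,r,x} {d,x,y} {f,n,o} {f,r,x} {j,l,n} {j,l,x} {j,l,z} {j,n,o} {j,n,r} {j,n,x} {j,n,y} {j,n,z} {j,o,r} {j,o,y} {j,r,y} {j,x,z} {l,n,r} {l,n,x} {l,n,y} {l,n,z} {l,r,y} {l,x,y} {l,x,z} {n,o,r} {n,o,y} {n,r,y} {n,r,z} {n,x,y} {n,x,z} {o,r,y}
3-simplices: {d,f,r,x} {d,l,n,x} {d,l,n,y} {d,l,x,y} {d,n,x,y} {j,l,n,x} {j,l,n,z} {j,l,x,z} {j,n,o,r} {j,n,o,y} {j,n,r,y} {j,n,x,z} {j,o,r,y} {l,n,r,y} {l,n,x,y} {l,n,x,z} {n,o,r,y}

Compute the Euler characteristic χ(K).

n_0=10 n_1=39 n_2=41 n_3=17
χ=+10−39+41−17=-5

χ(K)=-5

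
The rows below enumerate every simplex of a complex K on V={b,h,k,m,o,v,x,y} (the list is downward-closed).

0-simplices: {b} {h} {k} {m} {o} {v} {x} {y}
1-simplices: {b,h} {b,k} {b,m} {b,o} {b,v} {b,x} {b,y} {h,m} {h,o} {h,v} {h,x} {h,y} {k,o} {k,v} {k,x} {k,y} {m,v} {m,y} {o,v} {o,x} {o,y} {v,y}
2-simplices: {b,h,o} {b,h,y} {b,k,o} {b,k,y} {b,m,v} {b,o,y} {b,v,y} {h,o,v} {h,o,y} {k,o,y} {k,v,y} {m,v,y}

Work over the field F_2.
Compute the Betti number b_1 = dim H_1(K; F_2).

b_1=5

n_0=8 n_1=22 n_2=12  [Z2]
∂1: piv[bh,bk,bm,bo,bv,bx,by] rk=7  ker:hm,ho,hv,hx,hy,ko,kv,kx,ky,mv,my,ov,ox,oy,vy
∂2: piv[bho,bhy,bko,bky,bmv,boy,bvy,hov,kvy,mvy] rk=10  ker:hoy,koy
b_1=(22−7)−10=5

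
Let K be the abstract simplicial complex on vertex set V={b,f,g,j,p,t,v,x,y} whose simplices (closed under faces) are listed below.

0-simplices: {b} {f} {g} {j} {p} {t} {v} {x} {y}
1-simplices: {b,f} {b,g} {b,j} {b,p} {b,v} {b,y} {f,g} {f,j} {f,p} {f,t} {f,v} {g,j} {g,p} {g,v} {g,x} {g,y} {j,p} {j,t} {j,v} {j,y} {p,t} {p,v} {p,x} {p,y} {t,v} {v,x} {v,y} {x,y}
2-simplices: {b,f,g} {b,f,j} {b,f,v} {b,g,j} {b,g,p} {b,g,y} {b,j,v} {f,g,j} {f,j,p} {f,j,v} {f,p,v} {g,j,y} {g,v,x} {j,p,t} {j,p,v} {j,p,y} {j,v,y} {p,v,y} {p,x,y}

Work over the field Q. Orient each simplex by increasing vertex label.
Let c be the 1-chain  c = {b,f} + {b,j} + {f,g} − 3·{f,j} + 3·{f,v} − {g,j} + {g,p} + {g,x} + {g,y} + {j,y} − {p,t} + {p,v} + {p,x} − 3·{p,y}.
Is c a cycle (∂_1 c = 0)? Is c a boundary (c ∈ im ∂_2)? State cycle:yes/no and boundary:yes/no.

cycle:no boundary:no

n_0=9 n_1=28 n_2=19  [Q]
∂1: piv[bf,bg,bj,bp,bv,by,ft,gx] rk=8  ker:fg,fj,fp,fv,gj,gp,gv,gy,jp,jt,jv,jy,pt,pv,px,py,tv,vx,vy,xy
∂2: piv[bfg,bfj,bfv,bgj,bgp,bgy,bjv,fjp,fpv,gjy,gvx,jpt,jpy,jvy,pxy] rk=15  ker:fgj,fjv,jpv,pvy
∂1c = −2·{b} − {g} − 4·{j} + 3·{p} − {t} + 4·{v} + 2·{x} − {y}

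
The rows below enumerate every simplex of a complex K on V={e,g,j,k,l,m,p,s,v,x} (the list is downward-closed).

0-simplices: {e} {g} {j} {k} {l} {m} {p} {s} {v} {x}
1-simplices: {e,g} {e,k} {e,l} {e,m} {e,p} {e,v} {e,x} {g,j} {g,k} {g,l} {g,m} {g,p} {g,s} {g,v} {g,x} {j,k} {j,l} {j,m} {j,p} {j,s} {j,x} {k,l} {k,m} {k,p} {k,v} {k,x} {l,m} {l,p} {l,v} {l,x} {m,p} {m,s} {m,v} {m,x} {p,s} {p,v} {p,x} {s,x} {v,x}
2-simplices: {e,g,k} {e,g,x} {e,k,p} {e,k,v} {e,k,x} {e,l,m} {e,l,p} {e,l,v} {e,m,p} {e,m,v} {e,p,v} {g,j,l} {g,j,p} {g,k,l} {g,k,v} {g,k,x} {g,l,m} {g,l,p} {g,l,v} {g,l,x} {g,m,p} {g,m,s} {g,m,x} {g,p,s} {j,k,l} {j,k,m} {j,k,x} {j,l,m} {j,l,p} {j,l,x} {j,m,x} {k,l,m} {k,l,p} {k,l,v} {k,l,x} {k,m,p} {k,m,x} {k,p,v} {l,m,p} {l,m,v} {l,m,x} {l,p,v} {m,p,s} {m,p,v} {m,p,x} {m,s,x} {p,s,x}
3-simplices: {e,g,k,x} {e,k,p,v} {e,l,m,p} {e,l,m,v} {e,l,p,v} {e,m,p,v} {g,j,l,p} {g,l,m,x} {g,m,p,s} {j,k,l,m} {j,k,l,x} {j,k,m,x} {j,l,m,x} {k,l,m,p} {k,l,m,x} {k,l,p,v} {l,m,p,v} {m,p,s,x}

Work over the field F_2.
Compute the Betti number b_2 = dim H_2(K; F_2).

b_2=3

n_0=10 n_1=39 n_2=47 n_3=18  [Z2]
∂1: piv[eg,ek,el,em,ep,ev,ex,gj,gs] rk=9  ker:gk,gl,gm,gp,gv,gx,jk,jl,jm,jp,js,jx,kl,km,kp,kv,kx,lm,lp,lv,lx,mp,ms,mv,mx,ps,pv,px,sx,vx
∂2: piv[egk,egx,ekp,ekv,ekx,elm,elp,elv,emp,emv,epv,gjl,gjp,gkl,gkv,glm,glp,glv,glx,gms,gmx,gps,jkl,jkm,jkx,jlm,mpx,msx] rk=28  ker:gkx,gmp,jlp,jlx,jmx,klm,klp,klv,klx,kmp,kmx,kpv,lmp,lmv,lmx,lpv,mps,mpv,psx
∂3: piv[egkx,ekpv,elmp,elmv,elpv,empv,gjlp,glmx,gmps,jklm,jklx,jkmx,jlmx,klmp,klpv,mpsx] rk=16  ker:klmx,lmpv
b_2=(47−28)−16=3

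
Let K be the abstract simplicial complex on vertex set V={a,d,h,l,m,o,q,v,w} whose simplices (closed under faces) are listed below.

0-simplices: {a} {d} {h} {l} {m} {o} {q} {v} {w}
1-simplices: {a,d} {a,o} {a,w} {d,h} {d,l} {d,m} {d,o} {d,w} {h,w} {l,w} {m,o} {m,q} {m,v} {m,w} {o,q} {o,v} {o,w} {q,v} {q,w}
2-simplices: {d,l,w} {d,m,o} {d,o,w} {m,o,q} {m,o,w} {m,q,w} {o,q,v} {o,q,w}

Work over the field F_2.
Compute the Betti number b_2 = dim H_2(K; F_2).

n_0=9 n_1=19 n_2=8  [Z2]
∂1: piv[ad,ao,aw,dh,dl,dm,mq,mv] rk=8  ker:do,dw,hw,lw,mo,mw,oq,ov,ow,qv,qw
∂2: piv[dlw,dmo,dow,moq,mow,mqw,oqv] rk=7  ker:oqw
b_2=(8−7)−0=1

b_2=1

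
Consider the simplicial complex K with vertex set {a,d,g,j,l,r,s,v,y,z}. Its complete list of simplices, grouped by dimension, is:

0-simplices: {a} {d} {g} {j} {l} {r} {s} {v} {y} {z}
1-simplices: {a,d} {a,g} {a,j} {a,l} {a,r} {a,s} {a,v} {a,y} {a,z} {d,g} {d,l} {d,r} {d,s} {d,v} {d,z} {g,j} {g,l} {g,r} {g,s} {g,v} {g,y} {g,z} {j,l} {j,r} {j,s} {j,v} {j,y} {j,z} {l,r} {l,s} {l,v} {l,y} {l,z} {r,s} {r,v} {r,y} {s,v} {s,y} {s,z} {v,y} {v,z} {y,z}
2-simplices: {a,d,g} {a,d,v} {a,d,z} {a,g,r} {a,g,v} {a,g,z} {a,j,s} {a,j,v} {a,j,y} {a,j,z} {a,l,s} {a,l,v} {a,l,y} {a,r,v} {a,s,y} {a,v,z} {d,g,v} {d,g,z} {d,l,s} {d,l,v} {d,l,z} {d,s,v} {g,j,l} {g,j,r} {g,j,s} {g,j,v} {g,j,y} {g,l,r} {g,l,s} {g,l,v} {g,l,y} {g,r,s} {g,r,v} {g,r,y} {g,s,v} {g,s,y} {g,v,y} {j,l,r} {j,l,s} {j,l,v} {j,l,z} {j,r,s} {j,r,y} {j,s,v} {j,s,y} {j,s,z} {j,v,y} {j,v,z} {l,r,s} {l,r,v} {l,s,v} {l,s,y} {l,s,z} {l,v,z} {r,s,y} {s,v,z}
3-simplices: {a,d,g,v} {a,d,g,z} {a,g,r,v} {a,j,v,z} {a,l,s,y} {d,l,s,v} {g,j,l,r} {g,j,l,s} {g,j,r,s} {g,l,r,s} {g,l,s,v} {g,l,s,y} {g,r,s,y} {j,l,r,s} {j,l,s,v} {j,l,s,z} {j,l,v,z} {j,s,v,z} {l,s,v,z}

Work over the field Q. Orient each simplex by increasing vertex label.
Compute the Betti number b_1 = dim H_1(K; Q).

b_1=2

n_0=10 n_1=42 n_2=56 n_3=19  [Q]
∂1: piv[ad,ag,aj,al,ar,as,av,ay,az] rk=9  ker:dg,dl,dr,ds,dv,dz,gj,gl,gr,gs,gv,gy,gz,jl,jr,js,jv,jy,jz,lr,ls,lv,ly,lz,rs,rv,ry,sv,sy,sz,vy,vz,yz
∂2: piv[adg,adv,adz,agr,agv,agz,ajs,ajv,ajy,ajz,als,alv,aly,arv,asy,avz,dls,dlv,dlz,dsv,gjl,gjr,gjs,gjv,gjy,glr,gls,grs,gry,gvy,jsz] rk=31  ker:dgv,dgz,glv,gly,grv,gsv,gsy,jlr,jls,jlv,jlz,jrs,jry,jsv,jsy,jvy,jvz,lrs,lrv,lsv,lsy,lsz,lvz,rsy,svz
∂3: piv[adgv,adgz,agrv,ajvz,alsy,dlsv,gjlr,gjls,gjrs,glrs,glsv,glsy,grsy,jlsv,jlsz,jlvz,jsvz] rk=17  ker:jlrs,lsvz
b_1=(42−9)−31=2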